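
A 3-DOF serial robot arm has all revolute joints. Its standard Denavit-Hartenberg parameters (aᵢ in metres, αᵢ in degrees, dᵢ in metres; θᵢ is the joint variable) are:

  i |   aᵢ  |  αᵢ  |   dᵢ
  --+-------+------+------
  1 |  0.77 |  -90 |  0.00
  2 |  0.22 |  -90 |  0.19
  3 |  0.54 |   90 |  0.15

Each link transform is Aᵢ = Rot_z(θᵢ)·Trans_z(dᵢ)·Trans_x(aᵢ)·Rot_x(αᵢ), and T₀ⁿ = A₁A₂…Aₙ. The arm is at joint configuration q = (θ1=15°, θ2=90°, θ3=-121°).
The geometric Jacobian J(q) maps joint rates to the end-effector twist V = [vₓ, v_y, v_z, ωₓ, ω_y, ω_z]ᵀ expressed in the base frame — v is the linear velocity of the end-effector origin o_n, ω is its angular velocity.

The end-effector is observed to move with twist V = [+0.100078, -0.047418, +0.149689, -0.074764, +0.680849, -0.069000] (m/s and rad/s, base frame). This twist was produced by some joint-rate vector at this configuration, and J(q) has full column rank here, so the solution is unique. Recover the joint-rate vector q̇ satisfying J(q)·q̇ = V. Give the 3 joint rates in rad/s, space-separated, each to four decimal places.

o_n = [0.4299, 0.7911, 0.0581]
J₁: ẑ×o_n = [-0.7911, 0.4299, 0.0000], ω = ẑ
J2: z=[-0.2588, 0.9659, 0.0000] o=[0.7438, 0.1993, 0.0000] → [0.0561, 0.0150, 0.1500, -0.2588, 0.9659, 0.0000]
J3: z=[-0.9659, -0.2588, -0.0000] o=[0.6946, 0.3828, -0.2200] → [-0.0720, 0.2686, -0.4629, -0.9659, -0.2588, -0.0000]
q̇ = J⁺·V = [-0.0690, 0.6770, -0.1040]

-0.0690 0.6770 -0.1040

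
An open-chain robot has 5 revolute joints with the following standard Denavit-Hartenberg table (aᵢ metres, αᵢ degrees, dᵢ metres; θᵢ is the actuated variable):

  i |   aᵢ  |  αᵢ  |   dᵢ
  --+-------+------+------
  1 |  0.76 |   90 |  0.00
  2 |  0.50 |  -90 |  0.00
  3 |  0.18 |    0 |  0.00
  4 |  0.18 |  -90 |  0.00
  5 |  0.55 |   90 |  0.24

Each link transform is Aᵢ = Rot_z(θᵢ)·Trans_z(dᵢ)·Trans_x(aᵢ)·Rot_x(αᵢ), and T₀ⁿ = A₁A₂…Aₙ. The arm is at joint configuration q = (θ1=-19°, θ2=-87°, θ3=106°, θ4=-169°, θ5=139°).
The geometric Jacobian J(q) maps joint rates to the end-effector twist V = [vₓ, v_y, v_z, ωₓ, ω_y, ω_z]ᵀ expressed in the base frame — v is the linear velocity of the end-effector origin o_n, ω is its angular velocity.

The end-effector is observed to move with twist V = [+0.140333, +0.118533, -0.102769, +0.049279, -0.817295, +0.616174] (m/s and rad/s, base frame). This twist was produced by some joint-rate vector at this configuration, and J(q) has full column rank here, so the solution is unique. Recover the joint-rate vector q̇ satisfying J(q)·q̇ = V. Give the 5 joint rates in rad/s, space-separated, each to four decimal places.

o_n = [0.5655, 0.3251, -0.5756]
J₁: ẑ×o_n = [-0.3251, 0.5655, 0.0000], ω = ẑ
J2: z=[-0.3256, -0.9455, 0.0000] o=[0.7186, -0.2474, 0.0000] → [0.5443, -0.1874, -0.3312, -0.3256, -0.9455, 0.0000]
J3: z=[0.9442, -0.3251, 0.0523] o=[0.7433, -0.2560, -0.4993] → [-0.0056, 0.0627, 0.4908, 0.9442, -0.3251, 0.0523]
J4: z=[0.9442, -0.3251, 0.0523] o=[0.7972, -0.0915, -0.4498] → [0.0191, 0.1067, 0.3180, 0.9442, -0.3251, 0.0523]
J5: z=[0.1919, 0.4141, -0.8898] o=[0.7490, -0.2445, -0.5314] → [0.4885, 0.1718, 0.1853, 0.1919, 0.4141, -0.8898]
q̇ = J⁺·V = [0.4490, 0.6800, 0.2990, 0.0220, -0.1690]

0.4490 0.6800 0.2990 0.0220 -0.1690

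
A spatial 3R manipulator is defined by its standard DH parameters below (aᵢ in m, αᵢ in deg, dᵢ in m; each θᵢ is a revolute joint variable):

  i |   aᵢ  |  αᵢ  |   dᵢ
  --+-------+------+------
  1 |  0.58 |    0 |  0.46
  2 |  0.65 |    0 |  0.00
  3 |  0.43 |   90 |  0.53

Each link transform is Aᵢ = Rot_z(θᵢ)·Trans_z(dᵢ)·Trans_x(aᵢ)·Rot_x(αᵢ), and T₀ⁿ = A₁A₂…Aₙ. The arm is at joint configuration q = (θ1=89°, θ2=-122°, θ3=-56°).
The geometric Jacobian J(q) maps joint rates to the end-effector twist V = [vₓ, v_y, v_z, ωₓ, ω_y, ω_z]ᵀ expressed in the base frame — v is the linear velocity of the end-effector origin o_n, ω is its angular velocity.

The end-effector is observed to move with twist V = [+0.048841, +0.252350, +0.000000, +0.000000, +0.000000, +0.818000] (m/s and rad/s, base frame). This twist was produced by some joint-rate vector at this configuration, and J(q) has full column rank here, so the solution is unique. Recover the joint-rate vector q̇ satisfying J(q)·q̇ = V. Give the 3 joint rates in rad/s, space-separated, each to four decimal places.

o_n = [0.5628, -0.2040, 0.9900]
J₁: ẑ×o_n = [0.2040, 0.5628, -0.0000], ω = ẑ
J2: z=[0.0000, 0.0000, 1.0000] o=[0.0101, 0.5799, 0.4600] → [0.7839, 0.5526, -0.0000, 0.0000, 0.0000, 1.0000]
J3: z=[0.0000, 0.0000, 1.0000] o=[0.5553, 0.2259, 0.4600] → [0.4299, 0.0075, -0.0000, 0.0000, 0.0000, 1.0000]
q̇ = J⁺·V = [0.7890, -0.3520, 0.3810]

0.7890 -0.3520 0.3810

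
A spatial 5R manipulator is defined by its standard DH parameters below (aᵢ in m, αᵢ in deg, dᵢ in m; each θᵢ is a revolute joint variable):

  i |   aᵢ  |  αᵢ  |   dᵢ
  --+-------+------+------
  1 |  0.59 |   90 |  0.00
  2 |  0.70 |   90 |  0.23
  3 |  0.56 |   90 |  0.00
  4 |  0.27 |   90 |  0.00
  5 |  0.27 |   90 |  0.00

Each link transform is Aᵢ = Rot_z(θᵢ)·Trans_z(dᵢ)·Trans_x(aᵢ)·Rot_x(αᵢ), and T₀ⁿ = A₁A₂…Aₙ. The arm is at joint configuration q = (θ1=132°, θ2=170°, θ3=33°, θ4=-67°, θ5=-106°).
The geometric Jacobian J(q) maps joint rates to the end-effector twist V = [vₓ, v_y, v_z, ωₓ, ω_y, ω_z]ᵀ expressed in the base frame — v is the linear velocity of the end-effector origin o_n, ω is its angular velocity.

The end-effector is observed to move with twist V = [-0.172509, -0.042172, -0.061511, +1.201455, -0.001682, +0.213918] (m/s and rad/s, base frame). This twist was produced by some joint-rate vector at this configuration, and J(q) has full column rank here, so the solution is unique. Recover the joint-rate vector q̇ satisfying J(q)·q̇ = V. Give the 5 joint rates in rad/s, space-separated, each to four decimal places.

o_n = [0.9362, 0.1472, 0.0124]
J₁: ẑ×o_n = [-0.1472, 0.9362, 0.0000], ω = ẑ
J2: z=[0.7431, 0.6691, 0.0000] o=[-0.3948, 0.4385, 0.0000] → [0.0083, -0.0092, -1.1071, 0.7431, 0.6691, 0.0000]
J3: z=[-0.1162, 0.1290, 0.9848] o=[0.2374, 0.0801, 0.1216] → [-0.0802, 0.6755, -0.0980, -0.1162, 0.1290, 0.9848]
J4: z=[-0.2644, -0.9598, 0.0946] o=[0.7736, -0.0596, 0.2031] → [0.1635, -0.0350, 0.1015, -0.2644, -0.9598, 0.0946]
J5: z=[-0.8359, 0.1791, -0.5189] o=[0.9034, -0.1180, -0.0263] → [0.1445, 0.0153, -0.2275, -0.8359, 0.1791, -0.5189]
q̇ = J⁺·V = [0.6770, 0.3360, -0.9780, -0.0780, -0.9780]

0.6770 0.3360 -0.9780 -0.0780 -0.9780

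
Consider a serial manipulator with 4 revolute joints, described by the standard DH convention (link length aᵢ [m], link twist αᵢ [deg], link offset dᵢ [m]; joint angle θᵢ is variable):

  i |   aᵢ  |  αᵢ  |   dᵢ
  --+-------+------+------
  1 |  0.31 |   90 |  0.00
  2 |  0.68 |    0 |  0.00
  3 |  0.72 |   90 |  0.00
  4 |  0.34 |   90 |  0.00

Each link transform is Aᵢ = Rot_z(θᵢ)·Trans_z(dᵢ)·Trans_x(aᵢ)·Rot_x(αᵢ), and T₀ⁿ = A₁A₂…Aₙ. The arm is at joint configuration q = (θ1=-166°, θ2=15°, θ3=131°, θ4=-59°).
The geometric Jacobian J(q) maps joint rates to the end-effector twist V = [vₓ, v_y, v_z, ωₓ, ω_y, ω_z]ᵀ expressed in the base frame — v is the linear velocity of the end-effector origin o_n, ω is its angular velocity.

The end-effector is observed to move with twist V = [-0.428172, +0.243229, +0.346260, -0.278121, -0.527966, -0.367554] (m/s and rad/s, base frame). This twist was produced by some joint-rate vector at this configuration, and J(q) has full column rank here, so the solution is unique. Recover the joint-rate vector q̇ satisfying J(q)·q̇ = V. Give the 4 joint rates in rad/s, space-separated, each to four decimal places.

o_n = [-0.1476, -0.3372, 0.6765]
J₁: ẑ×o_n = [0.3372, -0.1476, 0.0000], ω = ẑ
J2: z=[-0.2419, 0.9703, 0.0000] o=[-0.3008, -0.0750, 0.0000] → [0.6564, 0.1637, -0.0853, -0.2419, 0.9703, 0.0000]
J3: z=[-0.2419, 0.9703, 0.0000] o=[-0.9381, -0.2339, 0.1760] → [0.4857, 0.1211, -0.7421, -0.2419, 0.9703, 0.0000]
J4: z=[-0.5426, -0.1353, 0.8290] o=[-0.3589, -0.0895, 0.5786] → [0.1921, 0.2284, 0.1630, -0.5426, -0.1353, 0.8290]
q̇ = J⁺·V = [-0.9570, -0.1520, -0.2930, 0.7110]

-0.9570 -0.1520 -0.2930 0.7110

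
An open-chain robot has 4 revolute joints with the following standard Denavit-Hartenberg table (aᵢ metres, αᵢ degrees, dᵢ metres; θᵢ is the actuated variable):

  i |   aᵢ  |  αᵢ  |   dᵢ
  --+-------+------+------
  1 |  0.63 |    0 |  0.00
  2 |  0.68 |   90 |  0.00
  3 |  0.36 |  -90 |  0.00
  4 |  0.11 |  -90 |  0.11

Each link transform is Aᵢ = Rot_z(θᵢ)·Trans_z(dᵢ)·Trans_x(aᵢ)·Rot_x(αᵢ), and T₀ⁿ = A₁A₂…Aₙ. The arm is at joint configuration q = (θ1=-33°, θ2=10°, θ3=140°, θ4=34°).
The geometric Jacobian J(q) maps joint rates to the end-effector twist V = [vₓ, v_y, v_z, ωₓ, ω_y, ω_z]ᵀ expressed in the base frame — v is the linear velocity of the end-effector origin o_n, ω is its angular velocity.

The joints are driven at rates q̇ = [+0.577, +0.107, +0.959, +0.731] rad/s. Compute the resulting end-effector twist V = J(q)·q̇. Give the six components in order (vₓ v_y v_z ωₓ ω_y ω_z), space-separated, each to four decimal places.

0.1058 0.6123 -0.4282 -0.8072 -0.6992 0.1240

o_n = [0.7951, -0.3895, 0.2058]
J₁: ẑ×o_n = [0.3895, 0.7951, -0.0000], ω = ẑ
J2: z=[0.0000, 0.0000, 1.0000] o=[0.5284, -0.3431, 0.0000] → [0.0464, 0.2667, -0.0000, 0.0000, 0.0000, 1.0000]
J3: z=[-0.3907, -0.9205, 0.0000] o=[1.1543, -0.6088, 0.0000] → [-0.1894, 0.0804, -0.4163, -0.3907, -0.9205, 0.0000]
J4: z=[-0.5917, 0.2512, -0.7660] o=[0.9005, -0.5011, 0.2314] → [0.0790, 0.0655, -0.0395, -0.5917, 0.2512, -0.7660]
V = J·q̇ = [0.1058, 0.6123, -0.4282, -0.8072, -0.6992, 0.1240]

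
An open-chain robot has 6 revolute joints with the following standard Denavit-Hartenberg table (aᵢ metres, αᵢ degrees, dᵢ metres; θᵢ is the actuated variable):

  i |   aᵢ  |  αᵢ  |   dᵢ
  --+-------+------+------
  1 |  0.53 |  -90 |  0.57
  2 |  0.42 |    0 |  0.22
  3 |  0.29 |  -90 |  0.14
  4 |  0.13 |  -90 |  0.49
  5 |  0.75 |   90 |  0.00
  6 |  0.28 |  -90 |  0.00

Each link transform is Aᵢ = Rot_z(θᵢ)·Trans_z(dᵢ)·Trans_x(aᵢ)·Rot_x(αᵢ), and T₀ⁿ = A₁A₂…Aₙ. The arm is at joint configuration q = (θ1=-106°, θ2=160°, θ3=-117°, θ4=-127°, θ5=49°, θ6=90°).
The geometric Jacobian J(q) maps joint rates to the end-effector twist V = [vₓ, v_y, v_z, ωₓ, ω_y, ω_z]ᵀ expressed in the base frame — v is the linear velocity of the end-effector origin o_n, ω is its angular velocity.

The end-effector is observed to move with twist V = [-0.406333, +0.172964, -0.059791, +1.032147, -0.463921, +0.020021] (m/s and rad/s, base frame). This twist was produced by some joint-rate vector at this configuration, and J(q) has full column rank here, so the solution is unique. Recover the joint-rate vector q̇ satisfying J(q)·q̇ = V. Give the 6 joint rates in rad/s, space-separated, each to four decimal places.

o_n = [0.9059, -0.5604, 0.3870]
J₁: ẑ×o_n = [0.5604, 0.9059, -0.0000], ω = ẑ
J2: z=[0.9613, -0.2756, 0.0000] o=[-0.1461, -0.5095, 0.5700] → [0.0504, 0.1759, 0.2410, 0.9613, -0.2756, 0.0000]
J3: z=[0.9613, -0.2756, 0.0000] o=[0.1742, -0.1907, 0.4264] → [0.0109, 0.0378, -0.1537, 0.9613, -0.2756, 0.0000]
J4: z=[0.1880, 0.6556, -0.7314] o=[0.2503, -0.4332, 0.2286] → [0.0108, -0.5093, -0.4537, 0.1880, 0.6556, -0.7314]
J5: z=[0.4175, -0.7273, -0.5447] o=[0.4580, -0.0856, -0.0764] → [-0.5957, -0.4375, 0.1275, 0.4175, -0.7273, -0.5447]
J6: z=[0.7943, 0.5833, -0.1701] o=[0.7890, -0.3568, 0.5395] → [-0.1236, 0.1013, -0.2299, 0.7943, 0.5833, -0.1701]
q̇ = J⁺·V = [0.4230, -0.3040, 0.4400, -0.2930, 0.9060, 0.7280]

0.4230 -0.3040 0.4400 -0.2930 0.9060 0.7280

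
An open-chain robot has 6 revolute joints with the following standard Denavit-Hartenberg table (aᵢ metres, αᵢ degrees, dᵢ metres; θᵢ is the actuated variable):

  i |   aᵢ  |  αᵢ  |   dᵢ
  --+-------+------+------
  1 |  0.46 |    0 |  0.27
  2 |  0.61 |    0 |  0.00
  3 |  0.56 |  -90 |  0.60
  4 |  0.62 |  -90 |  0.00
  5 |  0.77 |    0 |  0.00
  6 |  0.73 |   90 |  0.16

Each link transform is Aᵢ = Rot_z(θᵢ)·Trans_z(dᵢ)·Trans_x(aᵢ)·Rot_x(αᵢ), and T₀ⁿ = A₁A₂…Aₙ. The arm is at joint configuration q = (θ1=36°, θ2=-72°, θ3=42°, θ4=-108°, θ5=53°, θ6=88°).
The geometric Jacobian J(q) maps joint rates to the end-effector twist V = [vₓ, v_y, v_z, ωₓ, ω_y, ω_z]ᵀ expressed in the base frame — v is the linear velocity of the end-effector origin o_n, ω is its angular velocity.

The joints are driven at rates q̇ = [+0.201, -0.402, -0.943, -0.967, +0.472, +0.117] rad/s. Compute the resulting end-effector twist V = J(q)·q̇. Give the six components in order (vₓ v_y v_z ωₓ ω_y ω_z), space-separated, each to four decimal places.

o_n = [1.5276, -1.0989, 1.4103]
J₁: ẑ×o_n = [1.0989, 1.5276, -0.0000], ω = ẑ
J2: z=[0.0000, 0.0000, 1.0000] o=[0.3721, 0.2704, 0.2700] → [1.3692, 1.1555, -0.0000, 0.0000, 0.0000, 1.0000]
J3: z=[0.0000, 0.0000, 1.0000] o=[0.8656, -0.0882, 0.2700] → [1.0107, 0.6620, -0.0000, 0.0000, 0.0000, 1.0000]
J4: z=[-0.1045, 0.9945, 0.0000] o=[1.4226, -0.0296, 0.8700] → [0.5373, 0.0565, 0.0073, -0.1045, 0.9945, 0.0000]
J5: z=[0.9458, 0.0994, 0.3090] o=[1.2320, -0.0497, 1.4597] → [0.3193, 0.1381, -1.0218, 0.9458, 0.0994, 0.3090]
J6: z=[0.9458, 0.0994, 0.3090] o=[1.1539, -0.6762, 1.9004] → [0.0819, 0.5790, -0.4369, 0.9458, 0.0994, 0.3090]
V = J·q̇ = [-1.6419, -0.7034, -0.5405, 0.6582, -0.9031, -0.9620]

-1.6419 -0.7034 -0.5405 0.6582 -0.9031 -0.9620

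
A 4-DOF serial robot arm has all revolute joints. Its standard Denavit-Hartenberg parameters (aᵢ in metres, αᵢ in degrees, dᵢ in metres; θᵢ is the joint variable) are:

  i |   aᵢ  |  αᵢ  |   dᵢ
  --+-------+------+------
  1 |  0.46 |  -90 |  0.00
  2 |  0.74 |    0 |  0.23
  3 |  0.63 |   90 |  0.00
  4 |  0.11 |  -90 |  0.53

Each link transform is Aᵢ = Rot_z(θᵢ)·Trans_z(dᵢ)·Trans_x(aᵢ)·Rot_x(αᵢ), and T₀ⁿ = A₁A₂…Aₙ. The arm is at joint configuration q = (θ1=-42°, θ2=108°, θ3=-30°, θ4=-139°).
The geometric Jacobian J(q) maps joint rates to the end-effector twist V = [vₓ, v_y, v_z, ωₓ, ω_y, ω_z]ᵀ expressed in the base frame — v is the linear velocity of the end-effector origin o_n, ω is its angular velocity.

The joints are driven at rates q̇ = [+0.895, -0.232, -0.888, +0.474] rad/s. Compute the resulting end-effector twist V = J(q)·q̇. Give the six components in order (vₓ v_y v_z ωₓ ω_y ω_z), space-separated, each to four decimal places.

o_n = [0.7473, -0.4605, -1.1286]
J₁: ẑ×o_n = [0.4605, 0.7473, -0.0000], ω = ẑ
J2: z=[0.6691, 0.7431, 0.0000] o=[0.3418, -0.3078, 0.0000] → [-0.8387, 0.7552, -0.4035, 0.6691, 0.7431, 0.0000]
J3: z=[0.6691, 0.7431, 0.0000] o=[0.3258, 0.0161, -0.7038] → [-0.3157, 0.2843, -0.6321, 0.6691, 0.7431, 0.0000]
J4: z=[0.7269, -0.6545, 0.2079] o=[0.4232, -0.0715, -1.3200] → [-0.0444, -0.0717, -0.0706, 0.7269, -0.6545, 0.2079]
V = J·q̇ = [0.8660, 0.2072, 0.6215, -0.4049, -1.1426, 0.9936]

0.8660 0.2072 0.6215 -0.4049 -1.1426 0.9936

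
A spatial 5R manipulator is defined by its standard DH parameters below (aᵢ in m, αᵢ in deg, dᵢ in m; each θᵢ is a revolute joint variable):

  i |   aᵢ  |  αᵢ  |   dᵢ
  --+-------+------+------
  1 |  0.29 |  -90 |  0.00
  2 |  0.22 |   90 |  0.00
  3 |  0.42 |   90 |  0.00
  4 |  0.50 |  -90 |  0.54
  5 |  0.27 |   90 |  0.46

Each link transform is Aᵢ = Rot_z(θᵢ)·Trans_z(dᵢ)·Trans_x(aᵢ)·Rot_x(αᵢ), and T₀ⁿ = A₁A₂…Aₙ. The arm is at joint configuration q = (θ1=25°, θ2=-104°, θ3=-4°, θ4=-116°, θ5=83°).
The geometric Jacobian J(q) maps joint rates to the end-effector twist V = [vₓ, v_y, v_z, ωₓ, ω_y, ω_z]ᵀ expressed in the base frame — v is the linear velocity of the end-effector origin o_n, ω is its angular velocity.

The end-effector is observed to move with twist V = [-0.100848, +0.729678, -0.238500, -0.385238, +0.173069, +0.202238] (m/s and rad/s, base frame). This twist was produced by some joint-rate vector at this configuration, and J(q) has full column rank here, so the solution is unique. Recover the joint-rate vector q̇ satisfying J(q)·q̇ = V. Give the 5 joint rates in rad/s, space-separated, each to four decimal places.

o_n = [0.8184, 0.0361, 0.9403]
J₁: ẑ×o_n = [-0.0361, 0.8184, 0.0000], ω = ẑ
J2: z=[-0.4226, 0.9063, 0.0000] o=[0.2628, 0.1226, 0.0000] → [0.8522, 0.3974, -0.4670, -0.4226, 0.9063, 0.0000]
J3: z=[-0.8794, -0.4101, -0.2419] o=[0.2146, 0.1001, 0.2135] → [-0.3135, 0.4931, 0.3039, -0.8794, -0.4101, -0.2419]
J4: z=[0.4369, -0.8970, -0.0677] o=[0.1351, 0.0307, 0.6200] → [-0.2869, -0.1862, 0.6153, 0.4369, -0.8970, -0.0677]
J5: z=[0.2154, 0.0313, 0.9760] o=[0.8077, -0.2332, 0.4800] → [-0.2484, -0.0887, 0.0577, 0.2154, 0.0313, 0.9760]
q̇ = J⁺·V = [0.7990, -0.4720, 0.1360, -0.7540, -0.6300]

0.7990 -0.4720 0.1360 -0.7540 -0.6300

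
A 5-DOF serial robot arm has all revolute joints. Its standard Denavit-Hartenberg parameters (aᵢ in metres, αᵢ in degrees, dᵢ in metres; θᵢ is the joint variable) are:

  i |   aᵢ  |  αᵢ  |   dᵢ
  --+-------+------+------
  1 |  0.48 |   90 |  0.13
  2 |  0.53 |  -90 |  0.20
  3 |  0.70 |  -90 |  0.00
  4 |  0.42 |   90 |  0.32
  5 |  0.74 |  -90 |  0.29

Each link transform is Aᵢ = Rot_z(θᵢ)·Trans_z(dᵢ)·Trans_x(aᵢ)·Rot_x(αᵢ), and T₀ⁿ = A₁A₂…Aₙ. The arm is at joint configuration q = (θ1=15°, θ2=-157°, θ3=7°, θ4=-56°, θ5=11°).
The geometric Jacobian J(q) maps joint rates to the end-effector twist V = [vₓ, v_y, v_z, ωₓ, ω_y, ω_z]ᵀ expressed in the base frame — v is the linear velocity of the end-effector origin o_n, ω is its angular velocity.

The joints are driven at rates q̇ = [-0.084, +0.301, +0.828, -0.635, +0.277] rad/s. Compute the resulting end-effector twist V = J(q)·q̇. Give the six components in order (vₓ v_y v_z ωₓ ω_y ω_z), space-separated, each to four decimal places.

1.4294 1.4320 -0.0239 0.7531 -0.7913 -0.9299

o_n = [-0.6105, 0.2421, -1.5061]
J₁: ẑ×o_n = [-0.2421, -0.6105, 0.0000], ω = ẑ
J2: z=[0.2588, -0.9659, 0.0000] o=[0.4636, 0.1242, 0.1300] → [1.5804, 0.4235, -1.0070, 0.2588, -0.9659, 0.0000]
J3: z=[0.3774, 0.1011, -0.9205] o=[0.0442, -0.1952, -0.0771] → [0.2581, 1.1419, 0.2313, 0.3774, 0.1011, -0.9205]
J4: z=[-0.1485, 0.9878, 0.0476] o=[-0.5957, -0.2783, -0.3486] → [-1.1682, -0.1726, -0.0627, -0.1485, 0.9878, 0.0476]
J5: z=[0.9688, 0.1550, -0.1932] o=[-0.7265, 0.0451, -0.7449] → [-0.0799, 0.7151, 0.1730, 0.9688, 0.1550, -0.1932]
V = J·q̇ = [1.4294, 1.4320, -0.0239, 0.7531, -0.7913, -0.9299]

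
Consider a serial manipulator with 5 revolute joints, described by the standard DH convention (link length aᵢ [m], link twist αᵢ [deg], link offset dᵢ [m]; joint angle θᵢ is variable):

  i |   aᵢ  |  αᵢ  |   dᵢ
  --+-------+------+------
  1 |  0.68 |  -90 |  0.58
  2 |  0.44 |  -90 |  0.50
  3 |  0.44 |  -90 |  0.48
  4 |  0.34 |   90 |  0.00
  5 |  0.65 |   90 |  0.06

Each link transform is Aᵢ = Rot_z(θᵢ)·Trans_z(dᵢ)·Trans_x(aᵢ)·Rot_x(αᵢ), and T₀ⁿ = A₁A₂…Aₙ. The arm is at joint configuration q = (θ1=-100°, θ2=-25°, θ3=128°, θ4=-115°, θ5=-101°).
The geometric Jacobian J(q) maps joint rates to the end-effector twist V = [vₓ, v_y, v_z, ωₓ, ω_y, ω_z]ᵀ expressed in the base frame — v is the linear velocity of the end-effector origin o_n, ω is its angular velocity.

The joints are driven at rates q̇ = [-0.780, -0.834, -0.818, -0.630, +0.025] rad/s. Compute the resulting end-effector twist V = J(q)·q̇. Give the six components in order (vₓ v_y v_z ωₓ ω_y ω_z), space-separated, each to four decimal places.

o_n = [-0.4085, -1.5984, 0.3124]
J₁: ẑ×o_n = [1.5984, -0.4085, 0.0000], ω = ẑ
J2: z=[0.9848, -0.1736, 0.0000] o=[-0.1181, -0.6697, 0.5800] → [0.0465, 0.2635, -0.9651, 0.9848, -0.1736, 0.0000]
J3: z=[-0.0734, -0.4162, -0.9063] o=[0.3051, -1.1492, 0.7660] → [-0.2184, 0.6135, -0.2640, -0.0734, -0.4162, -0.9063]
J4: z=[0.7303, 0.5964, -0.3330] o=[-0.0290, -1.0470, 0.2164] → [-0.1264, 0.0563, -0.1763, 0.7303, 0.5964, -0.3330]
J5: z=[0.6465, -0.4461, 0.6188] o=[0.0460, -1.2739, -0.0254] → [0.0501, -0.4997, -0.4126, 0.6465, -0.4461, 0.6188]
V = J·q̇ = [-1.0260, -0.4509, 1.1216, -1.2052, 0.0984, 0.1866]

-1.0260 -0.4509 1.1216 -1.2052 0.0984 0.1866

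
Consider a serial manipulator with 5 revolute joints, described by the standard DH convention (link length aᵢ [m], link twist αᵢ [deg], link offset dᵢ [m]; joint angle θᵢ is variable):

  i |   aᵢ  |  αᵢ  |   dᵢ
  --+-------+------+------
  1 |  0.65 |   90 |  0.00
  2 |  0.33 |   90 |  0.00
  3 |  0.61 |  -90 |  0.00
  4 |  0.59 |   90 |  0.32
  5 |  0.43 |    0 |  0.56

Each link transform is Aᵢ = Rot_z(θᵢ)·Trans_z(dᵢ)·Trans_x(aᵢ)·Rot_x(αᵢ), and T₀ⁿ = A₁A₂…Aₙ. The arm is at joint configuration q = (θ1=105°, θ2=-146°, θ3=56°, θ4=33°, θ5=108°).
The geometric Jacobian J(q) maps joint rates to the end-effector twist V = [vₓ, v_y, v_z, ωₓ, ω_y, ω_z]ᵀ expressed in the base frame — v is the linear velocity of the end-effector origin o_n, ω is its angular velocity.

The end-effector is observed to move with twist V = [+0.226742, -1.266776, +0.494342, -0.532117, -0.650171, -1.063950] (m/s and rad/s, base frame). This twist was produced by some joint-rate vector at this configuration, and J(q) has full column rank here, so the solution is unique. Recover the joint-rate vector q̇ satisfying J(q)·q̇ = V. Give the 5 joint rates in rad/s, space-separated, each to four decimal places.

o_n = [1.3941, 0.5310, -0.0696]
J₁: ẑ×o_n = [-0.5310, 1.3941, 0.0000], ω = ẑ
J2: z=[0.9659, 0.2588, 0.0000] o=[-0.1682, 0.6279, 0.0000] → [-0.0180, 0.0673, -0.4979, 0.9659, 0.2588, 0.0000]
J3: z=[0.1447, -0.5401, 0.8290] o=[-0.0974, 0.3636, -0.1845] → [-0.2009, 1.2199, 0.8299, 0.1447, -0.5401, 0.8290]
J4: z=[0.3623, 0.8086, 0.4636] o=[0.4642, 0.2213, -0.3753] → [0.1036, 0.3203, -0.6397, 0.3623, 0.8086, 0.4636]
J5: z=[0.6229, -0.5800, 0.5250] o=[0.9893, 0.5382, -0.6481] → [-0.3317, -0.1478, 0.2303, 0.6229, -0.5800, 0.5250]
q̇ = J⁺·V = [-0.5290, -0.2280, -0.1970, -0.8390, 0.0330]

-0.5290 -0.2280 -0.1970 -0.8390 0.0330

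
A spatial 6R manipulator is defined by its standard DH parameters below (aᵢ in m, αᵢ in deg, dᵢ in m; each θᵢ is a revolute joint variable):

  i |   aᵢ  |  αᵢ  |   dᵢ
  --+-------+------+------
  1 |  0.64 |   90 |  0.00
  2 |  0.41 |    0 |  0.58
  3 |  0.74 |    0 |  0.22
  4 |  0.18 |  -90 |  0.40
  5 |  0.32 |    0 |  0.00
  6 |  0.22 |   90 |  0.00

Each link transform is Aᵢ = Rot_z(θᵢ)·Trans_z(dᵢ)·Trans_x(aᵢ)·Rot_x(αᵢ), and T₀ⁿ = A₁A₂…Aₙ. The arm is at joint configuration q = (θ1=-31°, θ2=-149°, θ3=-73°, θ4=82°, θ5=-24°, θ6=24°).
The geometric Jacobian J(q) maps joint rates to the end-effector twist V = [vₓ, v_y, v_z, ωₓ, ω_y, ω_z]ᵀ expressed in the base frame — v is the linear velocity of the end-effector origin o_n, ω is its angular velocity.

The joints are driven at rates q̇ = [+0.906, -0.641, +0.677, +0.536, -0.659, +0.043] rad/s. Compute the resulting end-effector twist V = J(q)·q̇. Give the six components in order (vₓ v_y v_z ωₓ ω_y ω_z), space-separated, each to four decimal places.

0.6377 -1.6029 -0.0428 -0.6340 -0.2864 1.3779

o_n = [-1.3637, -0.7324, -0.1610]
J₁: ẑ×o_n = [0.7324, -1.3637, 0.0000], ω = ẑ
J2: z=[-0.5150, -0.8572, 0.0000] o=[0.5486, -0.3296, 0.0000] → [0.1380, -0.0829, -1.4317, -0.5150, -0.8572, 0.0000]
J3: z=[-0.5150, -0.8572, 0.0000] o=[-0.0514, -0.6458, -0.2112] → [-0.0430, 0.0258, -1.0803, -0.5150, -0.8572, 0.0000]
J4: z=[-0.5150, -0.8572, 0.0000] o=[-0.6361, -0.5511, 0.2840] → [0.3815, -0.2292, -0.5304, -0.5150, -0.8572, 0.0000]
J5: z=[0.5510, -0.3311, -0.7660] o=[-0.9603, -0.8230, 0.1683] → [0.1784, 0.4905, -0.0837, 0.5510, -0.3311, -0.7660]
J6: z=[0.5510, -0.3311, -0.7660] o=[-1.2193, -0.8192, -0.0196] → [0.1133, 0.1886, -0.0000, 0.5510, -0.3311, -0.7660]
V = J·q̇ = [0.6377, -1.6029, -0.0428, -0.6340, -0.2864, 1.3779]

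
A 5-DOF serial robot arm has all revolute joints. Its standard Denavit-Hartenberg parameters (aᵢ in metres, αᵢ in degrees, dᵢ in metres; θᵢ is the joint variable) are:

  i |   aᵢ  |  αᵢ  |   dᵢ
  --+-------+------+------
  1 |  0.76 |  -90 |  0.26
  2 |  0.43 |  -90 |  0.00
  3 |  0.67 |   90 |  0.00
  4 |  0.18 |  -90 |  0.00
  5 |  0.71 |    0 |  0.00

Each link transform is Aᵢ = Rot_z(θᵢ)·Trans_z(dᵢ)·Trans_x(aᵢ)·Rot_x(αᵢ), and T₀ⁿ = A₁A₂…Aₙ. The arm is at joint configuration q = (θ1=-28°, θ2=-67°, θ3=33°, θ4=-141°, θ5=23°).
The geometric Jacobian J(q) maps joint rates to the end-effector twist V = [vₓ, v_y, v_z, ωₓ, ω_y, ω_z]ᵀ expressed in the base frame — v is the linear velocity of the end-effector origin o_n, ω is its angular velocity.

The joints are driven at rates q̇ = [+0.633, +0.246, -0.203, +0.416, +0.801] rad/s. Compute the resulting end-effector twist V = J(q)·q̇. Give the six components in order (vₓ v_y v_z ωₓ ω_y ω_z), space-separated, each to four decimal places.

o_n = [0.2324, -0.4008, 0.7388]
J₁: ẑ×o_n = [0.4008, 0.2324, -0.0000], ω = ẑ
J2: z=[0.4695, 0.8829, 0.0000] o=[0.6710, -0.3568, 0.2600] → [0.4228, -0.2248, 0.3666, 0.4695, 0.8829, 0.0000]
J3: z=[0.8128, -0.4322, -0.3907] o=[0.8194, -0.4357, 0.6558] → [-0.0222, 0.1619, -0.2253, 0.8128, -0.4322, -0.3907]
J4: z=[0.5816, 0.6406, 0.5013] o=[0.8419, -0.8609, 1.1731] → [-0.5089, -0.0530, 0.6581, 0.5816, 0.6406, 0.5013]
J5: z=[-0.6105, -0.0636, 0.7895] o=[0.7452, -0.7232, 1.1093] → [-0.2310, -0.6310, -0.2294, -0.6105, -0.0636, 0.7895]
V = J·q̇ = [-0.0345, -0.4685, 0.2259, -0.2965, 0.5205, 1.5533]

-0.0345 -0.4685 0.2259 -0.2965 0.5205 1.5533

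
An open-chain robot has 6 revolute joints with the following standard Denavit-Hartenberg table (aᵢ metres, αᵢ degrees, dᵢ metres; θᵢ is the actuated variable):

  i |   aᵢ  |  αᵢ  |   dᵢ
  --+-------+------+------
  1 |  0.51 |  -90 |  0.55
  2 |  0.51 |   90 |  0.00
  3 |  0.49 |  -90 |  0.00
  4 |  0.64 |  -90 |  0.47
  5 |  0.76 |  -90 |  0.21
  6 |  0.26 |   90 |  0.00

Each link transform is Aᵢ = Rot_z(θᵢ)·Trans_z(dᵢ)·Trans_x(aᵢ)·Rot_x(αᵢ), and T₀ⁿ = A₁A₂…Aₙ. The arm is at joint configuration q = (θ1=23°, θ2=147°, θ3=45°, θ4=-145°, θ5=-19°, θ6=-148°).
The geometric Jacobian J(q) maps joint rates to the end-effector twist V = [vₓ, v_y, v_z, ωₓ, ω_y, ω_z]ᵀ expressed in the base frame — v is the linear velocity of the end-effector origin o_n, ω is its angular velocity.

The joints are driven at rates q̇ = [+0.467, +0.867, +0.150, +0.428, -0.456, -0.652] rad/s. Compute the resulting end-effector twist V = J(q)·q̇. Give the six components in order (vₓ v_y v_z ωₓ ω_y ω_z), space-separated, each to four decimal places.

-1.1020 0.5090 -0.7004 -0.1582 1.6097 1.1926

o_n = [0.9311, 0.6971, -0.1740]
J₁: ẑ×o_n = [-0.6971, 0.9311, 0.0000], ω = ẑ
J2: z=[-0.3907, 0.9205, 0.0000] o=[0.4695, 0.1993, 0.5500] → [-0.6664, -0.2829, -0.6194, -0.3907, 0.9205, 0.0000]
J3: z=[0.5013, 0.2128, -0.8387] o=[0.0757, 0.0321, 0.2722] → [0.4627, -0.4936, 0.1514, 0.5013, 0.2128, -0.8387]
J4: z=[0.2696, 0.8826, 0.3851] o=[-0.3271, 0.2375, 0.0835] → [-0.4043, 0.5540, -0.9866, 0.2696, 0.8826, 0.3851]
J5: z=[-0.0609, 0.4148, -0.9079] o=[0.4147, 0.5107, 0.1586] → [0.0313, -0.4891, -0.2255, -0.0609, 0.4148, -0.9079]
J6: z=[0.0580, -0.9066, -0.4180] o=[1.1592, 0.6572, -0.0558] → [0.1239, 0.1022, -0.2045, 0.0580, -0.9066, -0.4180]
V = J·q̇ = [-1.1020, 0.5090, -0.7004, -0.1582, 1.6097, 1.1926]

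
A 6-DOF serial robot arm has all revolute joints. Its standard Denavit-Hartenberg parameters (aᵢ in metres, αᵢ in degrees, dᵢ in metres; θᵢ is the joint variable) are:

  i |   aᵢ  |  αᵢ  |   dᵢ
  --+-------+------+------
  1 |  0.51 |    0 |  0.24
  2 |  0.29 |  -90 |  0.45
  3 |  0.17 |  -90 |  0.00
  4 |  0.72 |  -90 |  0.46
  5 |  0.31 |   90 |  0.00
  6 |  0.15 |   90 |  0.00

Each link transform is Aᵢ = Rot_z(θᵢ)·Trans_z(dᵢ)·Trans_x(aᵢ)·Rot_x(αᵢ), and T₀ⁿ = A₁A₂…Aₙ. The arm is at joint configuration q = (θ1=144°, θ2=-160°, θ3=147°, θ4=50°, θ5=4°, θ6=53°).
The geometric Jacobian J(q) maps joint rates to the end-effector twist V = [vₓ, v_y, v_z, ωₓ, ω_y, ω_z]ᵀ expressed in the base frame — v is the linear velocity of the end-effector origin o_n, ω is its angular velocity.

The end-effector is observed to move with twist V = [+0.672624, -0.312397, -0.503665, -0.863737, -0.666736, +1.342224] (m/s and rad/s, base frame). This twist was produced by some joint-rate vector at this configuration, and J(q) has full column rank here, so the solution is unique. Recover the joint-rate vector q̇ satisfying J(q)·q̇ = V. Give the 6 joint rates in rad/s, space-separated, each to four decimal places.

-0.3930 0.6770 -0.7610 0.2610 0.1020 0.9810

o_n = [-1.2607, -0.4291, 0.6179]
J₁: ẑ×o_n = [0.4291, -1.2607, 0.0000], ω = ẑ
J2: z=[0.0000, 0.0000, 1.0000] o=[-0.4126, 0.2998, 0.2400] → [0.7289, -0.8481, 0.0000, 0.0000, 0.0000, 1.0000]
J3: z=[0.2756, 0.9613, 0.0000] o=[-0.1338, 0.2198, 0.6900] → [-0.0693, 0.0199, 0.9043, 0.2756, 0.9613, 0.0000]
J4: z=[-0.5235, 0.1501, 0.8387] o=[-0.2709, 0.2591, 0.5974] → [0.5803, -0.8194, 0.5089, -0.5235, 0.1501, 0.8387]
J5: z=[0.4404, -0.7950, 0.4172] o=[-1.0368, -0.0950, 0.7311] → [0.2294, -0.0435, -0.3251, 0.4404, -0.7950, 0.4172]
J6: z=[-0.5731, 0.1088, 0.8122] o=[-1.2511, -0.2800, 0.6047] → [0.1225, -0.0003, 0.0865, -0.5731, 0.1088, 0.8122]
q̇ = J⁺·V = [-0.3930, 0.6770, -0.7610, 0.2610, 0.1020, 0.9810]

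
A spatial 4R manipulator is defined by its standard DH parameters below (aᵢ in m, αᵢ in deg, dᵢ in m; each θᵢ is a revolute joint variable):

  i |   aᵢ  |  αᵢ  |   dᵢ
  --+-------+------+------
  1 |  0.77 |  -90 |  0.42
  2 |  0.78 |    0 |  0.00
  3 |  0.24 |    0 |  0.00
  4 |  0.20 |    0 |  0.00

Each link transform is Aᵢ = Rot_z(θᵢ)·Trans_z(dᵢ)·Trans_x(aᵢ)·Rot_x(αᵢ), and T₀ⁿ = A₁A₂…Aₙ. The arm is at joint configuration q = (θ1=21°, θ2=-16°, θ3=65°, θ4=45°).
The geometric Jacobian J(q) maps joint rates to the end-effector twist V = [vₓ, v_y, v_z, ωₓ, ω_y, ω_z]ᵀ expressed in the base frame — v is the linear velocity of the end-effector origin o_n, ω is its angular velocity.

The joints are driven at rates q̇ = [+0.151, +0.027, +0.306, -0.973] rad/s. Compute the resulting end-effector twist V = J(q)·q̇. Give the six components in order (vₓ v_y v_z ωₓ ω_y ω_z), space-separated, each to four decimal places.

o_n = [1.5528, 0.5961, 0.2544]
J₁: ẑ×o_n = [-0.5961, 1.5528, 0.0000], ω = ẑ
J2: z=[-0.3584, 0.9336, 0.0000] o=[0.7189, 0.2759, 0.4200] → [-0.1546, -0.0594, -0.8933, -0.3584, 0.9336, 0.0000]
J3: z=[-0.3584, 0.9336, 0.0000] o=[1.4188, 0.5446, 0.6350] → [-0.3554, -0.1364, -0.1435, -0.3584, 0.9336, 0.0000]
J4: z=[-0.3584, 0.9336, 0.0000] o=[1.5658, 0.6011, 0.4539] → [-0.1863, -0.0715, 0.0140, -0.3584, 0.9336, 0.0000]
V = J·q̇ = [-0.0217, 0.2607, -0.0816, 0.2294, -0.5975, 0.1510]

-0.0217 0.2607 -0.0816 0.2294 -0.5975 0.1510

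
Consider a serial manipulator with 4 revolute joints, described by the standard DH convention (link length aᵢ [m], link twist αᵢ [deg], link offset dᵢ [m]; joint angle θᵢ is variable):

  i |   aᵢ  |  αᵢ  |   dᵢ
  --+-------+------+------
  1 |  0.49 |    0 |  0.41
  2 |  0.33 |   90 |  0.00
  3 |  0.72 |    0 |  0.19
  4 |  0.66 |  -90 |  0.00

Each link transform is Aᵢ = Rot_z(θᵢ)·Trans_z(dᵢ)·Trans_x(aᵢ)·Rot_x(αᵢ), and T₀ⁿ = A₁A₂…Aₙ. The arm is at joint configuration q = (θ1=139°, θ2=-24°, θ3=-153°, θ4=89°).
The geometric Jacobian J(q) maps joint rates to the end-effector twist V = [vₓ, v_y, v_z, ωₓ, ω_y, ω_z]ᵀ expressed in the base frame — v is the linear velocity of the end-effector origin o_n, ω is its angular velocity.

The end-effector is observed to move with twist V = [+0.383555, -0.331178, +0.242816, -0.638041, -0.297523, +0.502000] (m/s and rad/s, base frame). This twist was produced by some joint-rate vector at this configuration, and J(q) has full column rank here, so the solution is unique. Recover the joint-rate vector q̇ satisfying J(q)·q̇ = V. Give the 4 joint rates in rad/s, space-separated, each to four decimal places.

o_n = [-0.1882, 0.3816, -0.5101]
J₁: ẑ×o_n = [-0.3816, -0.1882, 0.0000], ω = ẑ
J2: z=[0.0000, 0.0000, 1.0000] o=[-0.3698, 0.3215, 0.4100] → [-0.0602, 0.1816, 0.0000, 0.0000, 0.0000, 1.0000]
J3: z=[0.9063, 0.4226, 0.0000] o=[-0.5093, 0.6206, 0.4100] → [-0.3888, 0.8339, -0.3522, 0.9063, 0.4226, 0.0000]
J4: z=[0.9063, 0.4226, 0.0000] o=[-0.0660, 0.1194, 0.0831] → [-0.2507, 0.5376, 0.2893, 0.9063, 0.4226, 0.0000]
q̇ = J⁺·V = [-0.4390, 0.9410, -0.6960, -0.0080]

-0.4390 0.9410 -0.6960 -0.0080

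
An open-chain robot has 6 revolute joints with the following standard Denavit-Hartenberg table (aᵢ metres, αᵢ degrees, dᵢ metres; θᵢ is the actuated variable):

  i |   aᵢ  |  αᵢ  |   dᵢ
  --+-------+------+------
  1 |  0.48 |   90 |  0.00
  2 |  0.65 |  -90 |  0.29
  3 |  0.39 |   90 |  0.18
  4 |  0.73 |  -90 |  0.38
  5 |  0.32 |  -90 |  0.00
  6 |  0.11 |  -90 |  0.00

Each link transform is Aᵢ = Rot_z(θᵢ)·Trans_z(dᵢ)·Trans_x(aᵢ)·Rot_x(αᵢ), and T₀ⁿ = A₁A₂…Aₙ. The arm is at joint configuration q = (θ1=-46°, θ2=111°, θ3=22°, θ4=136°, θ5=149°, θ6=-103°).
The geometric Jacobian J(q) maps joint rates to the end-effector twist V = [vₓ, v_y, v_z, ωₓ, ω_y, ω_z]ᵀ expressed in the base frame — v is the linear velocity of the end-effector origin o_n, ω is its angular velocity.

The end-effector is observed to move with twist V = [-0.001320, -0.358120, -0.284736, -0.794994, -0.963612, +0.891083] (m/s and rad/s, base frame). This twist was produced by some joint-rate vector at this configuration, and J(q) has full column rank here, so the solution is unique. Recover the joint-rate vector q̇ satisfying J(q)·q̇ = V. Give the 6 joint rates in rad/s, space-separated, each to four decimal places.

0.8920 0.6820 0.3100 0.2970 0.4960 0.2360

o_n = [-0.4929, -0.2261, 0.5071]
J₁: ẑ×o_n = [0.2261, -0.4929, 0.0000], ω = ẑ
J2: z=[-0.7193, -0.6947, 0.0000] o=[0.3334, -0.3453, 0.0000] → [-0.3523, 0.3648, -0.6598, -0.7193, -0.6947, 0.0000]
J3: z=[-0.6485, 0.6716, -0.3584] o=[-0.0370, -0.3792, 0.6068] → [-0.0121, 0.0987, 0.2069, -0.6485, 0.6716, -0.3584]
J4: z=[-0.7602, -0.5475, 0.3497] o=[-0.1386, -0.0636, 0.8799] → [0.2609, -0.4073, -0.0704, -0.7602, -0.5475, 0.3497]
J5: z=[0.4397, -0.8299, -0.3435] o=[-0.7767, -0.1933, 0.3765] → [-0.1197, -0.1549, 0.2211, 0.4397, -0.8299, -0.3435]
J6: z=[-0.4053, -0.5246, 0.7487] o=[-0.5202, -0.1325, 0.5580] → [0.0968, -0.0002, 0.0523, -0.4053, -0.5246, 0.7487]
q̇ = J⁺·V = [0.8920, 0.6820, 0.3100, 0.2970, 0.4960, 0.2360]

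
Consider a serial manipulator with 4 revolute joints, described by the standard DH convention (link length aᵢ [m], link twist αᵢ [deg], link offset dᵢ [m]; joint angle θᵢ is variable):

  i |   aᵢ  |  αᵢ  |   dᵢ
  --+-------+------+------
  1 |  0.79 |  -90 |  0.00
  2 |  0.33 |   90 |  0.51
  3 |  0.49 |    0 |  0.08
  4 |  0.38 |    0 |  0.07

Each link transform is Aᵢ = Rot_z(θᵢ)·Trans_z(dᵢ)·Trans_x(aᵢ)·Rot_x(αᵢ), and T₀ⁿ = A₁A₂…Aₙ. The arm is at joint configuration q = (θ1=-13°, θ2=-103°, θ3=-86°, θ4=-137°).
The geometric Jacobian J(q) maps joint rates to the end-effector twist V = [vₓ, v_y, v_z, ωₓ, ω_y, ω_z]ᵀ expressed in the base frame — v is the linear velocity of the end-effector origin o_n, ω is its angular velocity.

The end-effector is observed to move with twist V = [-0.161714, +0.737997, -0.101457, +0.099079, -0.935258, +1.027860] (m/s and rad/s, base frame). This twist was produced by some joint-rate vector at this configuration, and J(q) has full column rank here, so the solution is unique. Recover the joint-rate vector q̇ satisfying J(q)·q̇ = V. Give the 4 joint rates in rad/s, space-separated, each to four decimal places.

0.9570 -0.8890 -0.0710 -0.2440

o_n = [0.6715, 0.1327, 0.0503]
J₁: ẑ×o_n = [-0.1327, 0.6715, 0.0000], ω = ẑ
J2: z=[0.2250, 0.9744, 0.0000] o=[0.7698, -0.1777, 0.0000] → [0.0490, -0.0113, 0.1656, 0.2250, 0.9744, 0.0000]
J3: z=[-0.9494, 0.2192, -0.2250] o=[0.8121, 0.3359, 0.3215] → [-0.1052, -0.2259, 0.2238, -0.9494, 0.2192, -0.2250]
J4: z=[-0.9494, 0.2192, -0.2250] o=[0.6187, -0.1211, 0.3369] → [-0.0057, -0.2839, -0.2525, -0.9494, 0.2192, -0.2250]
q̇ = J⁺·V = [0.9570, -0.8890, -0.0710, -0.2440]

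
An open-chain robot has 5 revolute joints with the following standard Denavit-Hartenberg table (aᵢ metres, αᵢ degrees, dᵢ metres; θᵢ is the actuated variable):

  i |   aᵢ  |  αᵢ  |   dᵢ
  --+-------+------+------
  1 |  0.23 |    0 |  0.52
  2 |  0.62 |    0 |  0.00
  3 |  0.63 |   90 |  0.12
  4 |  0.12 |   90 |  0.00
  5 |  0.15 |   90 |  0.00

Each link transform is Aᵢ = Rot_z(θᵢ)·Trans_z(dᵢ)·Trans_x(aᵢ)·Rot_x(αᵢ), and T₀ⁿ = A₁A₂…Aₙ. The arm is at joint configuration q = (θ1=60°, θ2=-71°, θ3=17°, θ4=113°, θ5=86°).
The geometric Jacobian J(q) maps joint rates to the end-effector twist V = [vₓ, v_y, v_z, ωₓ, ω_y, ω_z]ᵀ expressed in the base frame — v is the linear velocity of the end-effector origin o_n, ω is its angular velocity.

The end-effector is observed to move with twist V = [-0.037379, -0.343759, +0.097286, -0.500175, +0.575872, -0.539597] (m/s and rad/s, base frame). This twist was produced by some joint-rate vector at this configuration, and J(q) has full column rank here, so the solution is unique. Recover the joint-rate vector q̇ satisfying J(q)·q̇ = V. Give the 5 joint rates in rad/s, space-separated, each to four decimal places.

0.1110 -0.3690 -0.0960 -0.6250 -0.4750

o_n = [1.3151, -0.0074, 0.7601]
J₁: ẑ×o_n = [0.0074, 1.3151, -0.0000], ω = ẑ
J2: z=[0.0000, 0.0000, 1.0000] o=[0.1150, 0.1992, 0.5200] → [0.2066, 1.2001, -0.0000, 0.0000, 0.0000, 1.0000]
J3: z=[0.0000, 0.0000, 1.0000] o=[0.7236, 0.0809, 0.5200] → [0.0883, 0.5915, -0.0000, 0.0000, 0.0000, 1.0000]
J4: z=[0.1045, -0.9945, 0.0000] o=[1.3502, 0.1467, 0.6400] → [-0.1194, -0.0126, -0.0510, 0.1045, -0.9945, 0.0000]
J5: z=[0.9155, 0.0962, 0.3907] o=[1.3035, 0.1418, 0.7505] → [0.0592, -0.0043, -0.1377, 0.9155, 0.0962, 0.3907]
q̇ = J⁺·V = [0.1110, -0.3690, -0.0960, -0.6250, -0.4750]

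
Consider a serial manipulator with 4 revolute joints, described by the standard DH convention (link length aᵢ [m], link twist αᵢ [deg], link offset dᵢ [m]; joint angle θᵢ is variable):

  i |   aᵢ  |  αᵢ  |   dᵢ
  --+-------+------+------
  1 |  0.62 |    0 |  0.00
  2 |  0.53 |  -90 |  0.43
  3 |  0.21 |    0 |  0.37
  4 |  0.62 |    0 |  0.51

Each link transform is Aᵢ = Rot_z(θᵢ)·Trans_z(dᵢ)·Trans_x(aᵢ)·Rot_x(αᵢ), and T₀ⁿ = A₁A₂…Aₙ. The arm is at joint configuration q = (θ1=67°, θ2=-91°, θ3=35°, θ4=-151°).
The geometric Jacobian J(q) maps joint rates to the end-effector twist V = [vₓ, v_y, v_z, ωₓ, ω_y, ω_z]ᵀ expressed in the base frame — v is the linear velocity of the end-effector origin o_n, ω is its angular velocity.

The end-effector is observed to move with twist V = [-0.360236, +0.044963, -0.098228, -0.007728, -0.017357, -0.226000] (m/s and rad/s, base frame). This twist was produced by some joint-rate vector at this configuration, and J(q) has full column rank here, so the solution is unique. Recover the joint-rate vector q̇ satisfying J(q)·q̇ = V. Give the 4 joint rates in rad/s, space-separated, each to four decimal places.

0.7590 -0.9850 0.5410 -0.5600

o_n = [0.9932, 1.1996, 0.8668]
J₁: ẑ×o_n = [-1.1996, 0.9932, 0.0000], ω = ẑ
J2: z=[0.0000, 0.0000, 1.0000] o=[0.2423, 0.5707, 0.0000] → [-0.6289, 0.7510, 0.0000, 0.0000, 0.0000, 1.0000]
J3: z=[0.4067, 0.9135, 0.0000] o=[0.7264, 0.3551, 0.4300] → [0.3990, -0.1777, 0.0998, 0.4067, 0.9135, 0.0000]
J4: z=[0.4067, 0.9135, 0.0000] o=[1.0341, 0.6232, 0.3095] → [0.5091, -0.2267, 0.2718, 0.4067, 0.9135, 0.0000]
q̇ = J⁺·V = [0.7590, -0.9850, 0.5410, -0.5600]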